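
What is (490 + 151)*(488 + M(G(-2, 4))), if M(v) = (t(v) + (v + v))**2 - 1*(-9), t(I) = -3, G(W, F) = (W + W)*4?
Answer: 1103802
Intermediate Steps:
G(W, F) = 8*W (G(W, F) = (2*W)*4 = 8*W)
M(v) = 9 + (-3 + 2*v)**2 (M(v) = (-3 + (v + v))**2 - 1*(-9) = (-3 + 2*v)**2 + 9 = 9 + (-3 + 2*v)**2)
(490 + 151)*(488 + M(G(-2, 4))) = (490 + 151)*(488 + (9 + (-3 + 2*(8*(-2)))**2)) = 641*(488 + (9 + (-3 + 2*(-16))**2)) = 641*(488 + (9 + (-3 - 32)**2)) = 641*(488 + (9 + (-35)**2)) = 641*(488 + (9 + 1225)) = 641*(488 + 1234) = 641*1722 = 1103802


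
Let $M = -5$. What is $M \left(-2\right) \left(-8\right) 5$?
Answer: $-400$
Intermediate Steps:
$M \left(-2\right) \left(-8\right) 5 = \left(-5\right) \left(-2\right) \left(-8\right) 5 = 10 \left(-8\right) 5 = \left(-80\right) 5 = -400$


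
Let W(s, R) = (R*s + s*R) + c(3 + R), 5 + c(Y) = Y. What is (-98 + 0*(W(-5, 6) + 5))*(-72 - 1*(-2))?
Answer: 6860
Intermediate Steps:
c(Y) = -5 + Y
W(s, R) = -2 + R + 2*R*s (W(s, R) = (R*s + s*R) + (-5 + (3 + R)) = (R*s + R*s) + (-2 + R) = 2*R*s + (-2 + R) = -2 + R + 2*R*s)
(-98 + 0*(W(-5, 6) + 5))*(-72 - 1*(-2)) = (-98 + 0*((-2 + 6 + 2*6*(-5)) + 5))*(-72 - 1*(-2)) = (-98 + 0*((-2 + 6 - 60) + 5))*(-72 + 2) = (-98 + 0*(-56 + 5))*(-70) = (-98 + 0*(-51))*(-70) = (-98 + 0)*(-70) = -98*(-70) = 6860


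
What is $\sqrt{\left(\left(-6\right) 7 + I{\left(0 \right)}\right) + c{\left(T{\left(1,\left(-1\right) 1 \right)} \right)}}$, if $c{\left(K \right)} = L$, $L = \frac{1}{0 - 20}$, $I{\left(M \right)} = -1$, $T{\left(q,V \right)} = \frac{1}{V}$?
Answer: $\frac{i \sqrt{4305}}{10} \approx 6.5612 i$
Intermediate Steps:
$L = - \frac{1}{20}$ ($L = \frac{1}{-20} = - \frac{1}{20} \approx -0.05$)
$c{\left(K \right)} = - \frac{1}{20}$
$\sqrt{\left(\left(-6\right) 7 + I{\left(0 \right)}\right) + c{\left(T{\left(1,\left(-1\right) 1 \right)} \right)}} = \sqrt{\left(\left(-6\right) 7 - 1\right) - \frac{1}{20}} = \sqrt{\left(-42 - 1\right) - \frac{1}{20}} = \sqrt{-43 - \frac{1}{20}} = \sqrt{- \frac{861}{20}} = \frac{i \sqrt{4305}}{10}$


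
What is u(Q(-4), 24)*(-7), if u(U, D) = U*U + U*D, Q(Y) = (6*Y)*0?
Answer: 0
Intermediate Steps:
Q(Y) = 0
u(U, D) = U² + D*U
u(Q(-4), 24)*(-7) = (0*(24 + 0))*(-7) = (0*24)*(-7) = 0*(-7) = 0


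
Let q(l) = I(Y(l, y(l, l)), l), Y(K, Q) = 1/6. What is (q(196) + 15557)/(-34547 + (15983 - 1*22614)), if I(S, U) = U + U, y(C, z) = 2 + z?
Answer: -15949/41178 ≈ -0.38732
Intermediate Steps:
Y(K, Q) = ⅙
I(S, U) = 2*U
q(l) = 2*l
(q(196) + 15557)/(-34547 + (15983 - 1*22614)) = (2*196 + 15557)/(-34547 + (15983 - 1*22614)) = (392 + 15557)/(-34547 + (15983 - 22614)) = 15949/(-34547 - 6631) = 15949/(-41178) = 15949*(-1/41178) = -15949/41178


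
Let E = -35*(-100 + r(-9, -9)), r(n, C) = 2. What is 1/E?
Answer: 1/3430 ≈ 0.00029154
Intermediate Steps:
E = 3430 (E = -35*(-100 + 2) = -35*(-98) = 3430)
1/E = 1/3430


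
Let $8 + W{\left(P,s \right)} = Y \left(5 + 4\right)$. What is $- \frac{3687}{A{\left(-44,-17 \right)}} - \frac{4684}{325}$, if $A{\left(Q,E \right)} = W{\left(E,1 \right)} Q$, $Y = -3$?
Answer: $- \frac{1682327}{100100} \approx -16.806$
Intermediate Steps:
$W{\left(P,s \right)} = -35$ ($W{\left(P,s \right)} = -8 - 3 \left(5 + 4\right) = -8 - 27 = -35$)
$A{\left(Q,E \right)} = - 35 Q$
$- \frac{3687}{A{\left(-44,-17 \right)}} - \frac{4684}{325} = - \frac{3687}{\left(-35\right) \left(-44\right)} - \frac{4684}{325} = - \frac{3687}{1540} - \frac{4684}{325} = - \frac{1682327}{100100}$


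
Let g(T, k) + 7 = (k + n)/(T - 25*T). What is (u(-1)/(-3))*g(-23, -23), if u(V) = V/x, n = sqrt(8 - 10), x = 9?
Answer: -169/648 + I*sqrt(2)/14904 ≈ -0.2608 + 9.4888e-5*I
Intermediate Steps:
n = I*sqrt(2) (n = sqrt(-2) = I*sqrt(2) ≈ 1.4142*I)
u(V) = V/9
g(T, k) = -7 - (k + I*sqrt(2))/(24*T) (g(T, k) = -7 + (k + I*sqrt(2))/(T - 25*T) = -7 + (k + I*sqrt(2))/((-24*T)) = -7 + (k + I*sqrt(2))*(-1/(24*T)) = -7 - (k + I*sqrt(2))/(24*T))
(u(-1)/(-3))*g(-23, -23) = (((1/9)*(-1))/(-3))*((1/24)*(-1*(-23) - 168*(-23) - I*sqrt(2))/(-23)) = (-1/9*(-1/3))*((1/24)*(-1/23)*(23 + 3864 - I*sqrt(2))) = ((1/24)*(-1/23)*(3887 - I*sqrt(2)))/27 = (-169/24 + I*sqrt(2)/552)/27 = -169/648 + I*sqrt(2)/14904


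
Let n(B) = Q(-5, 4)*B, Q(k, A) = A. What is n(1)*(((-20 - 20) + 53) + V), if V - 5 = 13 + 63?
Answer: 376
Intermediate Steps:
V = 81 (V = 5 + (13 + 63) = 5 + 76 = 81)
n(B) = 4*B
n(1)*(((-20 - 20) + 53) + V) = (4*1)*(((-20 - 20) + 53) + 81) = 4*((-40 + 53) + 81) = 4*(13 + 81) = 4*94 = 376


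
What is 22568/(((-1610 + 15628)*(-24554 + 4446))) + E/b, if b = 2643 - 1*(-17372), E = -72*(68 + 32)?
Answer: -50748602383/141042674729 ≈ -0.35981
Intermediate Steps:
E = -7200 (E = -72*100 = -7200)
b = 20015 (b = 2643 + 17372 = 20015)
22568/(((-1610 + 15628)*(-24554 + 4446))) + E/b = 22568/(((-1610 + 15628)*(-24554 + 4446))) - 7200/20015 = 22568/((14018*(-20108))) - 7200*1/20015 = 22568/(-281873944) - 1440/4003 = 22568*(-1/281873944) - 1440/4003 = -2821/35234243 - 1440/4003 = -50748602383/141042674729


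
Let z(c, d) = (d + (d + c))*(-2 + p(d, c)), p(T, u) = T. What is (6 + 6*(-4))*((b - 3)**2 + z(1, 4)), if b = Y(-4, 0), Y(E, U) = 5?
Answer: -396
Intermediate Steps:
b = 5
z(c, d) = (-2 + d)*(c + 2*d) (z(c, d) = (d + (d + c))*(-2 + d) = (d + (c + d))*(-2 + d) = (c + 2*d)*(-2 + d) = (-2 + d)*(c + 2*d))
(6 + 6*(-4))*((b - 3)**2 + z(1, 4)) = (6 + 6*(-4))*((5 - 3)**2 + (-4*4 - 2*1 + 2*4**2 + 1*4)) = (6 - 24)*(2**2 + (-16 - 2 + 2*16 + 4)) = -18*(4 + (-16 - 2 + 32 + 4)) = -18*(4 + 18) = -18*22 = -396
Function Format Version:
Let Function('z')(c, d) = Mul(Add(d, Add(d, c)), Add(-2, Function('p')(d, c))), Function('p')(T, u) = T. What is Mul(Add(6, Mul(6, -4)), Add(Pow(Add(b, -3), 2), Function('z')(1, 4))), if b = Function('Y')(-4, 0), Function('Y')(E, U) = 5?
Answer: -396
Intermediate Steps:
b = 5
Function('z')(c, d) = Mul(Add(-2, d), Add(c, Mul(2, d))) (Function('z')(c, d) = Mul(Add(d, Add(d, c)), Add(-2, d)) = Mul(Add(d, Add(c, d)), Add(-2, d)) = Mul(Add(c, Mul(2, d)), Add(-2, d)) = Mul(Add(-2, d), Add(c, Mul(2, d))))
Mul(Add(6, Mul(6, -4)), Add(Pow(Add(b, -3), 2), Function('z')(1, 4))) = Mul(Add(6, Mul(6, -4)), Add(Pow(Add(5, -3), 2), Add(Mul(-4, 4), Mul(-2, 1), Mul(2, Pow(4, 2)), Mul(1, 4)))) = Mul(Add(6, -24), Add(Pow(2, 2), Add(-16, -2, Mul(2, 16), 4))) = Mul(-18, Add(4, Add(-16, -2, 32, 4))) = Mul(-18, Add(4, 18)) = Mul(-18, 22) = -396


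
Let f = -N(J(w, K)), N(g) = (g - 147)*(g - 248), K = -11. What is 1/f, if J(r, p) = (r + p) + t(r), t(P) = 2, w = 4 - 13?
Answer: -1/43890 ≈ -2.2784e-5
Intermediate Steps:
w = -9
J(r, p) = 2 + p + r (J(r, p) = (r + p) + 2 = (p + r) + 2 = 2 + p + r)
N(g) = (-248 + g)*(-147 + g) (N(g) = (-147 + g)*(-248 + g) = (-248 + g)*(-147 + g))
f = -43890 (f = -(36456 + (2 - 11 - 9)² - 395*(2 - 11 - 9)) = -(36456 + (-18)² - 395*(-18)) = -(36456 + 324 + 7110) = -1*43890 = -43890)
1/f = 1/(-43890) = -1/43890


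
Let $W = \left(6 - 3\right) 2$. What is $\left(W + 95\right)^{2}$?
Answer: $10201$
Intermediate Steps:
$W = 6$ ($W = 3 \cdot 2 = 6$)
$\left(W + 95\right)^{2} = \left(6 + 95\right)^{2} = 101^{2} = 10201$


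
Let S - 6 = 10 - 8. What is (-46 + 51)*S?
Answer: 40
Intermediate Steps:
S = 8 (S = 6 + (10 - 8) = 6 + 2 = 8)
(-46 + 51)*S = (-46 + 51)*8 = 5*8 = 40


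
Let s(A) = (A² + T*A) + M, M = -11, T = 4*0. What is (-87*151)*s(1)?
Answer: 131370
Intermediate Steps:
T = 0
s(A) = -11 + A² (s(A) = (A² + 0*A) - 11 = (A² + 0) - 11 = A² - 11 = -11 + A²)
(-87*151)*s(1) = (-87*151)*(-11 + 1²) = -13137*(-11 + 1) = -13137*(-10) = 131370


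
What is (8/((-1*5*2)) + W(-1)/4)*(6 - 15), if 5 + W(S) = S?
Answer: 207/10 ≈ 20.700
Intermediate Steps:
W(S) = -5 + S
(8/((-1*5*2)) + W(-1)/4)*(6 - 15) = (8/((-1*5*2)) + (-5 - 1)/4)*(6 - 15) = (8/((-5*2)) - 6*¼)*(-9) = (8/(-10) - 3/2)*(-9) = (8*(-⅒) - 3/2)*(-9) = (-⅘ - 3/2)*(-9) = -23/10*(-9) = 207/10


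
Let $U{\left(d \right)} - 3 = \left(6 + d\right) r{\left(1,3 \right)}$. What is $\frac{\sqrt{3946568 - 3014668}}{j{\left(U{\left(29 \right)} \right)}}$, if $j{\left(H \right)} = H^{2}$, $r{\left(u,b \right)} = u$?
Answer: $\frac{5 \sqrt{9319}}{722} \approx 0.66852$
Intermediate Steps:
$U{\left(d \right)} = 9 + d$ ($U{\left(d \right)} = 3 + \left(6 + d\right) 1 = 3 + \left(6 + d\right) = 9 + d$)
$\frac{\sqrt{3946568 - 3014668}}{j{\left(U{\left(29 \right)} \right)}} = \frac{\sqrt{3946568 - 3014668}}{\left(9 + 29\right)^{2}} = \frac{\sqrt{931900}}{38^{2}} = \frac{10 \sqrt{9319}}{1444} = 10 \sqrt{9319} \cdot \frac{1}{1444} = \frac{5 \sqrt{9319}}{722}$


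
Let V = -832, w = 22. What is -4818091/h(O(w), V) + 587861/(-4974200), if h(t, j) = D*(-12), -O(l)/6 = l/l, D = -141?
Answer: -5991785728253/2104086600 ≈ -2847.7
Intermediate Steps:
O(l) = -6 (O(l) = -6*l/l = -6*1 = -6)
h(t, j) = 1692 (h(t, j) = -141*(-12) = 1692)
-4818091/h(O(w), V) + 587861/(-4974200) = -4818091/1692 + 587861/(-4974200) = -4818091*1/1692 + 587861*(-1/4974200) = -4818091/1692 - 587861/4974200 = -5991785728253/2104086600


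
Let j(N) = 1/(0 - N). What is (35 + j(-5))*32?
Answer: 5632/5 ≈ 1126.4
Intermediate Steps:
j(N) = -1/N (j(N) = 1/(-N) = -1/N)
(35 + j(-5))*32 = (35 - 1/(-5))*32 = (35 - 1*(-⅕))*32 = (35 + ⅕)*32 = (176/5)*32 = 5632/5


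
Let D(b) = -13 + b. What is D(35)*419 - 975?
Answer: 8243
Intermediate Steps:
D(35)*419 - 975 = (-13 + 35)*419 - 975 = 22*419 - 975 = 9218 - 975 = 8243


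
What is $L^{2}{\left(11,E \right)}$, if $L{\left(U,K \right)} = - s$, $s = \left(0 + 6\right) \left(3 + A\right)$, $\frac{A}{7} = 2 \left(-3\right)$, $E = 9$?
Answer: $54756$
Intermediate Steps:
$A = -42$ ($A = 7 \cdot 2 \left(-3\right) = 7 \left(-6\right) = -42$)
$s = -234$ ($s = \left(0 + 6\right) \left(3 - 42\right) = 6 \left(-39\right) = -234$)
$L{\left(U,K \right)} = 234$ ($L{\left(U,K \right)} = \left(-1\right) \left(-234\right) = 234$)
$L^{2}{\left(11,E \right)} = 234^{2} = 54756$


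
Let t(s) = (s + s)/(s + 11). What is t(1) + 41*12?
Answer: 2953/6 ≈ 492.17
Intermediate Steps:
t(s) = 2*s/(11 + s) (t(s) = (2*s)/(11 + s) = 2*s/(11 + s))
t(1) + 41*12 = 2*1/(11 + 1) + 41*12 = 2*1/12 + 492 = 2*1*(1/12) + 492 = ⅙ + 492 = 2953/6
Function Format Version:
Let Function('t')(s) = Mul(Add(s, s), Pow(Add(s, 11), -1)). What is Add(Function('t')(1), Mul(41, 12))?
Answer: Rational(2953, 6) ≈ 492.17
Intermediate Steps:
Function('t')(s) = Mul(2, s, Pow(Add(11, s), -1)) (Function('t')(s) = Mul(Mul(2, s), Pow(Add(11, s), -1)) = Mul(2, s, Pow(Add(11, s), -1)))
Add(Function('t')(1), Mul(41, 12)) = Add(Mul(2, 1, Pow(Add(11, 1), -1)), Mul(41, 12)) = Add(Mul(2, 1, Pow(12, -1)), 492) = Add(Mul(2, 1, Rational(1, 12)), 492) = Add(Rational(1, 6), 492) = Rational(2953, 6)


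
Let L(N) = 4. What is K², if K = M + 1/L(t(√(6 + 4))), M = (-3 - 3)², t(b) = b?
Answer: 21025/16 ≈ 1314.1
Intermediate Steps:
M = 36 (M = (-6)² = 36)
K = 145/4 (K = 36 + 1/4 = 36 + ¼ = 145/4 ≈ 36.250)
K² = (145/4)² = 21025/16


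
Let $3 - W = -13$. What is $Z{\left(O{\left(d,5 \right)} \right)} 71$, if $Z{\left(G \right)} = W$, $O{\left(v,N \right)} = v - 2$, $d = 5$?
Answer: $1136$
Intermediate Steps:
$W = 16$ ($W = 3 - -13 = 3 + 13 = 16$)
$O{\left(v,N \right)} = -2 + v$
$Z{\left(G \right)} = 16$
$Z{\left(O{\left(d,5 \right)} \right)} 71 = 16 \cdot 71 = 1136$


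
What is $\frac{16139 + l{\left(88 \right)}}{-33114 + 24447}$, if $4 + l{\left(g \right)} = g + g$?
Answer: $- \frac{5437}{2889} \approx -1.882$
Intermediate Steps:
$l{\left(g \right)} = -4 + 2 g$ ($l{\left(g \right)} = -4 + \left(g + g\right) = -4 + 2 g$)
$\frac{16139 + l{\left(88 \right)}}{-33114 + 24447} = \frac{16139 + \left(-4 + 2 \cdot 88\right)}{-33114 + 24447} = \frac{16139 + \left(-4 + 176\right)}{-8667} = \left(16139 + 172\right) \left(- \frac{1}{8667}\right) = 16311 \left(- \frac{1}{8667}\right) = - \frac{5437}{2889}$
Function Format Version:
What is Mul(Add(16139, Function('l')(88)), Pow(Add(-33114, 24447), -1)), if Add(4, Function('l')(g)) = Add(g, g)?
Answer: Rational(-5437, 2889) ≈ -1.8820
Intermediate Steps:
Function('l')(g) = Add(-4, Mul(2, g)) (Function('l')(g) = Add(-4, Add(g, g)) = Add(-4, Mul(2, g)))
Mul(Add(16139, Function('l')(88)), Pow(Add(-33114, 24447), -1)) = Mul(Add(16139, Add(-4, Mul(2, 88))), Pow(Add(-33114, 24447), -1)) = Mul(Add(16139, Add(-4, 176)), Pow(-8667, -1)) = Mul(Add(16139, 172), Rational(-1, 8667)) = Mul(16311, Rational(-1, 8667)) = Rational(-5437, 2889)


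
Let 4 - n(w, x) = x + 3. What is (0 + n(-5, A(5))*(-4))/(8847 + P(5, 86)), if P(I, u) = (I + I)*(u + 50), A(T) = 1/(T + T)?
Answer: -18/51035 ≈ -0.00035270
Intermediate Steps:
A(T) = 1/(2*T)
P(I, u) = 2*I*(50 + u) (P(I, u) = (2*I)*(50 + u) = 2*I*(50 + u))
n(w, x) = 1 - x (n(w, x) = 4 - (x + 3) = 4 - (3 + x) = 4 + (-3 - x) = 1 - x)
(0 + n(-5, A(5))*(-4))/(8847 + P(5, 86)) = (0 + (1 - 1/(2*5))*(-4))/(8847 + 2*5*(50 + 86)) = (0 + (1 - 1/(2*5))*(-4))/(8847 + 2*5*136) = (0 + (1 - 1*⅒)*(-4))/(8847 + 1360) = (0 + (1 - ⅒)*(-4))/10207 = (0 + (9/10)*(-4))/10207 = (0 - 18/5)/10207 = (1/10207)*(-18/5) = -18/51035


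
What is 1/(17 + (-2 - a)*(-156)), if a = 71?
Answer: 1/11405 ≈ 8.7681e-5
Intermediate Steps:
1/(17 + (-2 - a)*(-156)) = 1/(17 + (-2 - 1*71)*(-156)) = 1/(17 + (-2 - 71)*(-156)) = 1/(17 - 73*(-156)) = 1/(17 + 11388) = 1/11405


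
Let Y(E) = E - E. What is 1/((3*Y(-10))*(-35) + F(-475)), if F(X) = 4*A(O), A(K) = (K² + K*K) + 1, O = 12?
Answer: 1/1156 ≈ 0.00086505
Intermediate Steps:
Y(E) = 0
A(K) = 1 + 2*K² (A(K) = (K² + K²) + 1 = 2*K² + 1 = 1 + 2*K²)
F(X) = 1156 (F(X) = 4*(1 + 2*12²) = 4*(1 + 2*144) = 4*(1 + 288) = 4*289 = 1156)
1/((3*Y(-10))*(-35) + F(-475)) = 1/((3*0)*(-35) + 1156) = 1/(0*(-35) + 1156) = 1/(0 + 1156) = 1/1156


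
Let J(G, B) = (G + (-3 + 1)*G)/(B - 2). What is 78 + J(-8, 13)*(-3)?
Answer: 834/11 ≈ 75.818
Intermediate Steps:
J(G, B) = -G/(-2 + B) (J(G, B) = (G - 2*G)/(-2 + B) = (-G)/(-2 + B) = -G/(-2 + B))
78 + J(-8, 13)*(-3) = 78 - 1*(-8)/(-2 + 13)*(-3) = 78 - 1*(-8)/11*(-3) = 78 - 1*(-8)*1/11*(-3) = 78 + (8/11)*(-3) = 78 - 24/11 = 834/11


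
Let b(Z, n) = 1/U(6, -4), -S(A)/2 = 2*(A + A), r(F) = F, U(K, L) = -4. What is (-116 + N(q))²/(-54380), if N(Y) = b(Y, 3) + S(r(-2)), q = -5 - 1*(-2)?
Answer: -160801/870080 ≈ -0.18481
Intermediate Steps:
S(A) = -8*A (S(A) = -4*(A + A) = -4*2*A = -8*A)
b(Z, n) = -¼ (b(Z, n) = 1/(-4) = -¼)
q = -3 (q = -5 + 2 = -3)
N(Y) = 63/4 (N(Y) = -¼ - 8*(-2) = -¼ + 16 = 63/4)
(-116 + N(q))²/(-54380) = (-116 + 63/4)²/(-54380) = (-401/4)²*(-1/54380) = (160801/16)*(-1/54380) = -160801/870080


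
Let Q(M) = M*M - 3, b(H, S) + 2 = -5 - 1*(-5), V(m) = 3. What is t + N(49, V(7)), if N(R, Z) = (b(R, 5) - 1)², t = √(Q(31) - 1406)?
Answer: 9 + 8*I*√7 ≈ 9.0 + 21.166*I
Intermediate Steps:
b(H, S) = -2 (b(H, S) = -2 + (-5 - 1*(-5)) = -2 + (-5 + 5) = -2 + 0 = -2)
Q(M) = -3 + M² (Q(M) = M² - 3 = -3 + M²)
t = 8*I*√7 (t = √((-3 + 31²) - 1406) = √((-3 + 961) - 1406) = √(958 - 1406) = √(-448) = 8*I*√7 ≈ 21.166*I)
N(R, Z) = 9 (N(R, Z) = (-2 - 1)² = (-3)² = 9)
t + N(49, V(7)) = 8*I*√7 + 9 = 9 + 8*I*√7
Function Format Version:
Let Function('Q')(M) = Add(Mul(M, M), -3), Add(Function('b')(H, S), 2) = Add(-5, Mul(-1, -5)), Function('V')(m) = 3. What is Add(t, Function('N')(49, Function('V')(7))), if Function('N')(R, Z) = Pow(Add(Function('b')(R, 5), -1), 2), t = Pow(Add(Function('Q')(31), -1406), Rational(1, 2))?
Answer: Add(9, Mul(8, I, Pow(7, Rational(1, 2)))) ≈ Add(9.0000, Mul(21.166, I))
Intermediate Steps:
Function('b')(H, S) = -2 (Function('b')(H, S) = Add(-2, Add(-5, Mul(-1, -5))) = Add(-2, Add(-5, 5)) = Add(-2, 0) = -2)
Function('Q')(M) = Add(-3, Pow(M, 2)) (Function('Q')(M) = Add(Pow(M, 2), -3) = Add(-3, Pow(M, 2)))
t = Mul(8, I, Pow(7, Rational(1, 2))) (t = Pow(Add(Add(-3, Pow(31, 2)), -1406), Rational(1, 2)) = Pow(Add(Add(-3, 961), -1406), Rational(1, 2)) = Pow(Add(958, -1406), Rational(1, 2)) = Pow(-448, Rational(1, 2)) = Mul(8, I, Pow(7, Rational(1, 2))) ≈ Mul(21.166, I))
Function('N')(R, Z) = 9 (Function('N')(R, Z) = Pow(Add(-2, -1), 2) = Pow(-3, 2) = 9)
Add(t, Function('N')(49, Function('V')(7))) = Add(Mul(8, I, Pow(7, Rational(1, 2))), 9) = Add(9, Mul(8, I, Pow(7, Rational(1, 2))))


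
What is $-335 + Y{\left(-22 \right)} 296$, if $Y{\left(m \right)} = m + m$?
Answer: $-13359$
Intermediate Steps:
$Y{\left(m \right)} = 2 m$
$-335 + Y{\left(-22 \right)} 296 = -335 + 2 \left(-22\right) 296 = -335 - 13024 = -13359$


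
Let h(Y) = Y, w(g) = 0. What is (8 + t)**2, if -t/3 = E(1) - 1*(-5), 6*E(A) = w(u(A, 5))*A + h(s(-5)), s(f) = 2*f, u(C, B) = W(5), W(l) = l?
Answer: 4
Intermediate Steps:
u(C, B) = 5
E(A) = -5/3 (E(A) = (0*A + 2*(-5))/6 = (0 - 10)/6 = (1/6)*(-10) = -5/3)
t = -10 (t = -3*(-5/3 - 1*(-5)) = -3*(-5/3 + 5) = -3*10/3 = -10)
(8 + t)**2 = (8 - 10)**2 = (-2)**2 = 4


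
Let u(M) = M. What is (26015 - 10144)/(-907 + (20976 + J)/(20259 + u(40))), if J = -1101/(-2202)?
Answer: -644330858/36780433 ≈ -17.518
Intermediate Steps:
J = 1/2 (J = -1101*(-1/2202) = 1/2 ≈ 0.50000)
(26015 - 10144)/(-907 + (20976 + J)/(20259 + u(40))) = (26015 - 10144)/(-907 + (20976 + 1/2)/(20259 + 40)) = 15871/(-907 + (41953/2)/20299) = 15871/(-907 + (41953/2)*(1/20299)) = 15871/(-907 + 41953/40598) = 15871/(-36780433/40598) = 15871*(-40598/36780433) = -644330858/36780433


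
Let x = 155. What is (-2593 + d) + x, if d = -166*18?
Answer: -5426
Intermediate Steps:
d = -2988
(-2593 + d) + x = (-2593 - 2988) + 155 = -5581 + 155 = -5426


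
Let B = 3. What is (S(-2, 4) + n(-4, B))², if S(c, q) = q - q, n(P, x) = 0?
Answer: 0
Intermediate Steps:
S(c, q) = 0
(S(-2, 4) + n(-4, B))² = (0 + 0)² = 0² = 0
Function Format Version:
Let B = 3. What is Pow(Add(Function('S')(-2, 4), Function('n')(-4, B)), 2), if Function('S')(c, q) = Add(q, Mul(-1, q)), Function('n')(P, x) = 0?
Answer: 0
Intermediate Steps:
Function('S')(c, q) = 0
Pow(Add(Function('S')(-2, 4), Function('n')(-4, B)), 2) = Pow(Add(0, 0), 2) = Pow(0, 2) = 0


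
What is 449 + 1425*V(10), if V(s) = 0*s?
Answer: 449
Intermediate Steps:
V(s) = 0
449 + 1425*V(10) = 449 + 1425*0 = 449 + 0 = 449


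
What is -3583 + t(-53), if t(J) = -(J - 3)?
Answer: -3527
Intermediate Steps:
t(J) = 3 - J (t(J) = -(-3 + J) = 3 - J)
-3583 + t(-53) = -3583 + (3 - 1*(-53)) = -3583 + (3 + 53) = -3583 + 56 = -3527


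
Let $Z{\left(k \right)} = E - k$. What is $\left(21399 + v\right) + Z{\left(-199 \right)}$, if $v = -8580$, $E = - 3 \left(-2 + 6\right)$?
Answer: $13006$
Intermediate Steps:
$E = -12$ ($E = \left(-3\right) 4 = -12$)
$Z{\left(k \right)} = -12 - k$
$\left(21399 + v\right) + Z{\left(-199 \right)} = \left(21399 - 8580\right) - -187 = 12819 + \left(-12 + 199\right) = 12819 + 187 = 13006$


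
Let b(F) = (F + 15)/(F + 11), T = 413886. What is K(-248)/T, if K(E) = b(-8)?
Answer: 7/1241658 ≈ 5.6376e-6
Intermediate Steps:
b(F) = (15 + F)/(11 + F)
K(E) = 7/3 (K(E) = (15 - 8)/(11 - 8) = 7/3)
K(-248)/T = (7/3)/413886 = (7/3)*(1/413886) = 7/1241658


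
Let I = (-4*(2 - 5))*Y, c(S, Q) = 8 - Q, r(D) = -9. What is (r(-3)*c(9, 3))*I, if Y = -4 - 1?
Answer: 2700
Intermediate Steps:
Y = -5
I = -60 (I = -4*(2 - 5)*(-5) = -4*(-3)*(-5) = 12*(-5) = -60)
(r(-3)*c(9, 3))*I = -9*(8 - 1*3)*(-60) = -9*(8 - 3)*(-60) = -9*5*(-60) = -45*(-60) = 2700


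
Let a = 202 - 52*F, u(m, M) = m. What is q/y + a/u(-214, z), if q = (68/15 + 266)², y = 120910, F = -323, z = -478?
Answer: -1072201693/13602375 ≈ -78.825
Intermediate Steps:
a = 16998 (a = 202 - 52*(-323) = 202 + 16796 = 16998)
q = 16467364/225 (q = (68*(1/15) + 266)² = (68/15 + 266)² = (4058/15)² = 16467364/225 ≈ 73188.)
q/y + a/u(-214, z) = (16467364/225)/120910 + 16998/(-214) = (16467364/225)*(1/120910) + 16998*(-1/214) = 8233682/13602375 - 8499/107 = -1072201693/13602375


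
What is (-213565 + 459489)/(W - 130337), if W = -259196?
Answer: -245924/389533 ≈ -0.63133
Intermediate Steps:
(-213565 + 459489)/(W - 130337) = (-213565 + 459489)/(-259196 - 130337) = 245924/(-389533) = 245924*(-1/389533) = -245924/389533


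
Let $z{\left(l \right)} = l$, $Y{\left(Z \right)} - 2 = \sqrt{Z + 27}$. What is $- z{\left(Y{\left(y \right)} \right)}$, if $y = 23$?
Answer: $-2 - 5 \sqrt{2} \approx -9.0711$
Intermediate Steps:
$Y{\left(Z \right)} = 2 + \sqrt{27 + Z}$ ($Y{\left(Z \right)} = 2 + \sqrt{Z + 27} = 2 + \sqrt{27 + Z}$)
$- z{\left(Y{\left(y \right)} \right)} = - (2 + \sqrt{27 + 23}) = - (2 + \sqrt{50}) = - (2 + 5 \sqrt{2}) = -2 - 5 \sqrt{2}$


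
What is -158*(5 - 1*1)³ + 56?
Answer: -10056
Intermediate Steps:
-158*(5 - 1*1)³ + 56 = -158*(5 - 1)³ + 56 = -158*4³ + 56 = -158*64 + 56 = -10112 + 56 = -10056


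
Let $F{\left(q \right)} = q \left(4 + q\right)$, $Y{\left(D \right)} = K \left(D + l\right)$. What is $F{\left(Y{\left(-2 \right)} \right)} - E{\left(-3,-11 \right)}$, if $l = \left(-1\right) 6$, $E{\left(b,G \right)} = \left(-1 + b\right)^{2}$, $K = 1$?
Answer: $16$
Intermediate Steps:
$l = -6$
$Y{\left(D \right)} = -6 + D$ ($Y{\left(D \right)} = 1 \left(D - 6\right) = 1 \left(-6 + D\right) = -6 + D$)
$F{\left(Y{\left(-2 \right)} \right)} - E{\left(-3,-11 \right)} = \left(-6 - 2\right) \left(4 - 8\right) - \left(-1 - 3\right)^{2} = - 8 \left(4 - 8\right) - \left(-4\right)^{2} = \left(-8\right) \left(-4\right) - 16 = 32 - 16 = 16$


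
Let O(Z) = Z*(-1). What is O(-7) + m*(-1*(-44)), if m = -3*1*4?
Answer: -521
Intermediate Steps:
m = -12 (m = -3*4 = -12)
O(Z) = -Z
O(-7) + m*(-1*(-44)) = -1*(-7) - (-12)*(-44) = 7 - 12*44 = 7 - 528 = -521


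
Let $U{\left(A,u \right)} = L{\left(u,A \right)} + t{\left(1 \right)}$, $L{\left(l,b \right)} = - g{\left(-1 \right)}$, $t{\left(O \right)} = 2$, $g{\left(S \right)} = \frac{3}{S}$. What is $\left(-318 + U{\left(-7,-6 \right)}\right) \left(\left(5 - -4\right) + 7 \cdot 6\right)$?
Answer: $-15963$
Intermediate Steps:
$L{\left(l,b \right)} = 3$ ($L{\left(l,b \right)} = - \frac{3}{-1} = - 3 \left(-1\right) = \left(-1\right) \left(-3\right) = 3$)
$U{\left(A,u \right)} = 5$ ($U{\left(A,u \right)} = 3 + 2 = 5$)
$\left(-318 + U{\left(-7,-6 \right)}\right) \left(\left(5 - -4\right) + 7 \cdot 6\right) = \left(-318 + 5\right) \left(\left(5 - -4\right) + 7 \cdot 6\right) = - 313 \left(\left(5 + 4\right) + 42\right) = - 313 \left(9 + 42\right) = \left(-313\right) 51 = -15963$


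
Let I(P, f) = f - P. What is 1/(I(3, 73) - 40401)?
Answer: -1/40331 ≈ -2.4795e-5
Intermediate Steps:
1/(I(3, 73) - 40401) = 1/((73 - 1*3) - 40401) = 1/((73 - 3) - 40401) = 1/(70 - 40401) = 1/(-40331) = -1/40331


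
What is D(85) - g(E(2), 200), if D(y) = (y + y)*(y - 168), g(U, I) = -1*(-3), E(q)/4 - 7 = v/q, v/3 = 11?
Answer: -14113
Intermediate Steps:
v = 33 (v = 3*11 = 33)
E(q) = 28 + 132/q (E(q) = 28 + 4*(33/q) = 28 + 132/q)
g(U, I) = 3
D(y) = 2*y*(-168 + y) (D(y) = (2*y)*(-168 + y) = 2*y*(-168 + y))
D(85) - g(E(2), 200) = 2*85*(-168 + 85) - 1*3 = 2*85*(-83) - 3 = -14110 - 3 = -14113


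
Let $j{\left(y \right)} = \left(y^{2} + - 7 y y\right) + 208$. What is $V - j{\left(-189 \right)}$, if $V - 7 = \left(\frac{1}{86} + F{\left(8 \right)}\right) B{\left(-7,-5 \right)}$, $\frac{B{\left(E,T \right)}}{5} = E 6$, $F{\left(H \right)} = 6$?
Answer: $\frac{9153090}{43} \approx 2.1286 \cdot 10^{5}$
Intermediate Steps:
$B{\left(E,T \right)} = 30 E$ ($B{\left(E,T \right)} = 5 E 6 = 5 \cdot 6 E = 30 E$)
$j{\left(y \right)} = 208 - 6 y^{2}$ ($j{\left(y \right)} = \left(y^{2} - 7 y^{2}\right) + 208 = - 6 y^{2} + 208 = 208 - 6 y^{2}$)
$V = - \frac{53984}{43}$ ($V = 7 + \left(\frac{1}{86} + 6\right) 30 \left(-7\right) = 7 + \left(\frac{1}{86} + 6\right) \left(-210\right) = 7 + \frac{517}{86} \left(-210\right) = 7 - \frac{54285}{43} = - \frac{53984}{43} \approx -1255.4$)
$V - j{\left(-189 \right)} = - \frac{53984}{43} - \left(208 - 6 \left(-189\right)^{2}\right) = - \frac{53984}{43} - \left(208 - 214326\right) = - \frac{53984}{43} - -214118 = - \frac{53984}{43} + 214118 = \frac{9153090}{43}$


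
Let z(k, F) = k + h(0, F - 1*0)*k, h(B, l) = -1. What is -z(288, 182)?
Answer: 0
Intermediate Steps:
z(k, F) = 0 (z(k, F) = k - k = 0)
-z(288, 182) = -1*0 = 0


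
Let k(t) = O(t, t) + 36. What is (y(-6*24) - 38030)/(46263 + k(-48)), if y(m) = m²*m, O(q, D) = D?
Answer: -3024014/46251 ≈ -65.383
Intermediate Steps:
y(m) = m³
k(t) = 36 + t (k(t) = t + 36 = 36 + t)
(y(-6*24) - 38030)/(46263 + k(-48)) = ((-6*24)³ - 38030)/(46263 + (36 - 48)) = ((-144)³ - 38030)/(46263 - 12) = (-2985984 - 38030)/46251 = -3024014*1/46251 = -3024014/46251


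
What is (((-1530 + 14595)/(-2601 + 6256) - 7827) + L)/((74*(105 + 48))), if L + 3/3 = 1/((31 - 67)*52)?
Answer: -10707194891/15493387104 ≈ -0.69108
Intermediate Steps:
L = -1873/1872 (L = -1 + 1/((31 - 67)*52) = -1 + 1/(-36*52) = -1 + 1/(-1872) = -1 - 1/1872 = -1873/1872 ≈ -1.0005)
(((-1530 + 14595)/(-2601 + 6256) - 7827) + L)/((74*(105 + 48))) = (((-1530 + 14595)/(-2601 + 6256) - 7827) - 1873/1872)/((74*(105 + 48))) = ((13065/3655 - 7827) - 1873/1872)/((74*153)) = ((13065*(1/3655) - 7827) - 1873/1872)/11322 = ((2613/731 - 7827) - 1873/1872)*(1/11322) = (-5718924/731 - 1873/1872)*(1/11322) = -10707194891/1368432*1/11322 = -10707194891/15493387104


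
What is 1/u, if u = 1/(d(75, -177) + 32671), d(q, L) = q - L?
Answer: 32923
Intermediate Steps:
u = 1/32923 (u = 1/((75 - 1*(-177)) + 32671) = 1/((75 + 177) + 32671) = 1/(252 + 32671) = 1/32923 ≈ 3.0374e-5)
1/u = 1/(1/32923) = 32923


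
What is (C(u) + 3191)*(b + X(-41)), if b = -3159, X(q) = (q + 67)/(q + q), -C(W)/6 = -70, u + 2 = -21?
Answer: -467740052/41 ≈ -1.1408e+7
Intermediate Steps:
u = -23 (u = -2 - 21 = -23)
C(W) = 420 (C(W) = -6*(-70) = 420)
X(q) = (67 + q)/(2*q) (X(q) = (67 + q)/((2*q)) = (67 + q)*(1/(2*q)) = (67 + q)/(2*q))
(C(u) + 3191)*(b + X(-41)) = (420 + 3191)*(-3159 + (1/2)*(67 - 41)/(-41)) = 3611*(-3159 + (1/2)*(-1/41)*26) = 3611*(-3159 - 13/41) = 3611*(-129532/41) = -467740052/41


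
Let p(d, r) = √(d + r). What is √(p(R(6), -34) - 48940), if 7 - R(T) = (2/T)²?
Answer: √(-440460 + 6*I*√61)/3 ≈ 0.011768 + 221.22*I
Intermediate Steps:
R(T) = 7 - 4/T² (R(T) = 7 - (2/T)² = 7 - 4/T²)
√(p(R(6), -34) - 48940) = √(√((7 - 4/6²) - 34) - 48940) = √(√((7 - 4*1/36) - 34) - 48940) = √(√((7 - ⅑) - 34) - 48940) = √(√(62/9 - 34) - 48940) = √(√(-244/9) - 48940) = √(2*I*√61/3 - 48940) = √(-48940 + 2*I*√61/3)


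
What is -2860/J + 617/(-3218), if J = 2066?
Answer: -5239101/3324194 ≈ -1.5761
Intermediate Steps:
-2860/J + 617/(-3218) = -2860/2066 + 617/(-3218) = -2860*1/2066 + 617*(-1/3218) = -1430/1033 - 617/3218 = -5239101/3324194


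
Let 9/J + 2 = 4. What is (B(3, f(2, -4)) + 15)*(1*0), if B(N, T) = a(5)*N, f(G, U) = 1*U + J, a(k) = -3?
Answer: 0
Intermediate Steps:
J = 9/2 (J = 9/(-2 + 4) = 9/2 ≈ 4.5000)
f(G, U) = 9/2 + U (f(G, U) = 1*U + 9/2 = U + 9/2 = 9/2 + U)
B(N, T) = -3*N
(B(3, f(2, -4)) + 15)*(1*0) = (-3*3 + 15)*(1*0) = (-9 + 15)*0 = 6*0 = 0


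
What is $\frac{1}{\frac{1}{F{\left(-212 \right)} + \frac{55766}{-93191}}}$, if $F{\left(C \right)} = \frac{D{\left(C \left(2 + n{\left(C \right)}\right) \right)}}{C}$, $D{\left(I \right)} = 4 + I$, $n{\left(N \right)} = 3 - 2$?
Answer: $\frac{11768580}{4939123} \approx 2.3827$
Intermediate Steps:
$n{\left(N \right)} = 1$
$F{\left(C \right)} = \frac{4 + 3 C}{C}$ ($F{\left(C \right)} = \frac{4 + C \left(2 + 1\right)}{C} = \frac{4 + C 3}{C} = \frac{4 + 3 C}{C}$)
$\frac{1}{\frac{1}{F{\left(-212 \right)} + \frac{55766}{-93191}}} = \frac{1}{\frac{1}{\left(3 + \frac{4}{-212}\right) + \frac{55766}{-93191}}} = \frac{1}{\frac{1}{\left(3 + 4 \left(- \frac{1}{212}\right)\right) + 55766 \left(- \frac{1}{93191}\right)}} = \frac{1}{\frac{1}{\left(3 - \frac{1}{53}\right) - \frac{55766}{93191}}} = \frac{1}{\frac{1}{\frac{158}{53} - \frac{55766}{93191}}} = \frac{1}{\frac{1}{\frac{11768580}{4939123}}} = \frac{1}{\frac{4939123}{11768580}} = \frac{11768580}{4939123}$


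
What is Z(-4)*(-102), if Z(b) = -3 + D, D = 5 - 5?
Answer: 306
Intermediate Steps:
D = 0
Z(b) = -3 (Z(b) = -3 + 0 = -3)
Z(-4)*(-102) = -3*(-102) = 306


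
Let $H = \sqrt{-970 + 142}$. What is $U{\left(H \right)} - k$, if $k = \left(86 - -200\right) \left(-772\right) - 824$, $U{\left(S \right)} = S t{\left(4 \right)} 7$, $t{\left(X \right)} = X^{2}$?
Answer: $221616 + 672 i \sqrt{23} \approx 2.2162 \cdot 10^{5} + 3222.8 i$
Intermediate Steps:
$H = 6 i \sqrt{23}$ ($H = \sqrt{-828} = 6 i \sqrt{23} \approx 28.775 i$)
$U{\left(S \right)} = 112 S$ ($U{\left(S \right)} = S 4^{2} \cdot 7 = S 16 \cdot 7 = 16 S 7 = 112 S$)
$k = -221616$ ($k = \left(86 + 200\right) \left(-772\right) - 824 = 286 \left(-772\right) - 824 = -220792 - 824 = -221616$)
$U{\left(H \right)} - k = 112 \cdot 6 i \sqrt{23} - -221616 = 672 i \sqrt{23} + 221616 = 221616 + 672 i \sqrt{23}$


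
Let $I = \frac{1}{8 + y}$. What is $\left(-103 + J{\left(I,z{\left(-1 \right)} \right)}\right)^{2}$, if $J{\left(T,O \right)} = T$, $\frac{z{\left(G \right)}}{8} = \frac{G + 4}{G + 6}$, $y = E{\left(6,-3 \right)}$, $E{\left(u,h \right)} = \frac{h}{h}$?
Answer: $\frac{857476}{81} \approx 10586.0$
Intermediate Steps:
$E{\left(u,h \right)} = 1$
$y = 1$
$I = \frac{1}{9}$ ($I = \frac{1}{8 + 1} = \frac{1}{9} \approx 0.11111$)
$z{\left(G \right)} = \frac{8 \left(4 + G\right)}{6 + G}$ ($z{\left(G \right)} = 8 \frac{G + 4}{G + 6} = 8 \frac{4 + G}{6 + G} = \frac{8 \left(4 + G\right)}{6 + G}$)
$\left(-103 + J{\left(I,z{\left(-1 \right)} \right)}\right)^{2} = \left(-103 + \frac{1}{9}\right)^{2} = \left(- \frac{926}{9}\right)^{2} = \frac{857476}{81}$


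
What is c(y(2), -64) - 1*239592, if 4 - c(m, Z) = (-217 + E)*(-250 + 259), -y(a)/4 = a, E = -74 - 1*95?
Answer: -236114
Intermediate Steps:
E = -169 (E = -74 - 95 = -169)
y(a) = -4*a
c(m, Z) = 3478 (c(m, Z) = 4 - (-217 - 169)*(-250 + 259) = 4 - (-386)*9 = 4 - 1*(-3474) = 4 + 3474 = 3478)
c(y(2), -64) - 1*239592 = 3478 - 1*239592 = 3478 - 239592 = -236114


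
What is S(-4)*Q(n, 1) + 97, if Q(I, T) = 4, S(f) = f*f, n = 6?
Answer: 161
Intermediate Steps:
S(f) = f²
S(-4)*Q(n, 1) + 97 = (-4)²*4 + 97 = 16*4 + 97 = 64 + 97 = 161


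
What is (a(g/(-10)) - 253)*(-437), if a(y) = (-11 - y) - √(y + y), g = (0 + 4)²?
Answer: 573344/5 + 1748*I*√5/5 ≈ 1.1467e+5 + 781.73*I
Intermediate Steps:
g = 16 (g = 4² = 16)
a(y) = -11 - y - √2*√y (a(y) = (-11 - y) - √(2*y) = (-11 - y) - √2*√y = -11 - y - √2*√y)
(a(g/(-10)) - 253)*(-437) = ((-11 - 16/(-10) - √2*√(16/(-10))) - 253)*(-437) = ((-11 - 16*(-1)/10 - √2*√(16*(-⅒))) - 253)*(-437) = ((-11 - 1*(-8/5) - √2*√(-8/5)) - 253)*(-437) = ((-11 + 8/5 - √2*2*I*√10/5) - 253)*(-437) = ((-11 + 8/5 - 4*I*√5/5) - 253)*(-437) = ((-47/5 - 4*I*√5/5) - 253)*(-437) = (-1312/5 - 4*I*√5/5)*(-437) = 573344/5 + 1748*I*√5/5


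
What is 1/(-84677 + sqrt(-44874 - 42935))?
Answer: -84677/7170282138 - I*sqrt(87809)/7170282138 ≈ -1.1809e-5 - 4.1327e-8*I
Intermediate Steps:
1/(-84677 + sqrt(-44874 - 42935)) = 1/(-84677 + sqrt(-87809)) = 1/(-84677 + I*sqrt(87809))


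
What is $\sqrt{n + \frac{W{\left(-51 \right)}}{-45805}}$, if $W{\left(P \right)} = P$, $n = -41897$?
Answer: $\frac{i \sqrt{87904010617370}}{45805} \approx 204.69 i$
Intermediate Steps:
$\sqrt{n + \frac{W{\left(-51 \right)}}{-45805}} = \sqrt{-41897 - \frac{51}{-45805}} = \sqrt{-41897 - - \frac{51}{45805}} = \sqrt{-41897 + \frac{51}{45805}} = \sqrt{- \frac{1919092034}{45805}} = \frac{i \sqrt{87904010617370}}{45805}$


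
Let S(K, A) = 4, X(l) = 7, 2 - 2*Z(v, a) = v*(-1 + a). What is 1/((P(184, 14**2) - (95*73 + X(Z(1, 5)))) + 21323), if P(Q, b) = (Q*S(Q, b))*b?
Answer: 1/158637 ≈ 6.3037e-6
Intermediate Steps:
Z(v, a) = 1 - v*(-1 + a)/2
P(Q, b) = 4*Q*b (P(Q, b) = (Q*4)*b = (4*Q)*b = 4*Q*b)
1/((P(184, 14**2) - (95*73 + X(Z(1, 5)))) + 21323) = 1/((4*184*14**2 - (95*73 + 7)) + 21323) = 1/((4*184*196 - (6935 + 7)) + 21323) = 1/((144256 - 1*6942) + 21323) = 1/((144256 - 6942) + 21323) = 1/(137314 + 21323) = 1/158637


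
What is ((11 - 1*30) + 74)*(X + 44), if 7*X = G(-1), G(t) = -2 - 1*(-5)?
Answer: 17105/7 ≈ 2443.6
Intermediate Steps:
G(t) = 3 (G(t) = -2 + 5 = 3)
X = 3/7 (X = (1/7)*3 = 3/7 ≈ 0.42857)
((11 - 1*30) + 74)*(X + 44) = ((11 - 1*30) + 74)*(3/7 + 44) = ((11 - 30) + 74)*(311/7) = (-19 + 74)*(311/7) = 55*(311/7) = 17105/7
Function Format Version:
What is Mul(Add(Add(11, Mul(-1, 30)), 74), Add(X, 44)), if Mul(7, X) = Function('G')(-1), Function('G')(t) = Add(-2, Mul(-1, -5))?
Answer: Rational(17105, 7) ≈ 2443.6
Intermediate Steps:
Function('G')(t) = 3 (Function('G')(t) = Add(-2, 5) = 3)
X = Rational(3, 7) (X = Mul(Rational(1, 7), 3) = Rational(3, 7) ≈ 0.42857)
Mul(Add(Add(11, Mul(-1, 30)), 74), Add(X, 44)) = Mul(Add(Add(11, Mul(-1, 30)), 74), Add(Rational(3, 7), 44)) = Mul(Add(Add(11, -30), 74), Rational(311, 7)) = Mul(Add(-19, 74), Rational(311, 7)) = Mul(55, Rational(311, 7)) = Rational(17105, 7)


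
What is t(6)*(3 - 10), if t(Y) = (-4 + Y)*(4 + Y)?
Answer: -140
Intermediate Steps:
t(6)*(3 - 10) = (-16 + 6²)*(3 - 10) = (-16 + 36)*(-7) = 20*(-7) = -140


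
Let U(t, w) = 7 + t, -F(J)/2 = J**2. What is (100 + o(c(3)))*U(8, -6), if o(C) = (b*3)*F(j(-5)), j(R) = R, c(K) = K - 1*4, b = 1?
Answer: -750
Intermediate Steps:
c(K) = -4 + K (c(K) = K - 4 = -4 + K)
F(J) = -2*J**2
o(C) = -150 (o(C) = (1*3)*(-2*(-5)**2) = 3*(-2*25) = 3*(-50) = -150)
(100 + o(c(3)))*U(8, -6) = (100 - 150)*(7 + 8) = -50*15 = -750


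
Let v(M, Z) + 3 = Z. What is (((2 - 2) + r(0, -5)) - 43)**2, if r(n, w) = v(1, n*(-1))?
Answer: 2116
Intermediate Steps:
v(M, Z) = -3 + Z
r(n, w) = -3 - n (r(n, w) = -3 + n*(-1) = -3 - n)
(((2 - 2) + r(0, -5)) - 43)**2 = (((2 - 2) + (-3 - 1*0)) - 43)**2 = ((0 + (-3 + 0)) - 43)**2 = ((0 - 3) - 43)**2 = (-3 - 43)**2 = (-46)**2 = 2116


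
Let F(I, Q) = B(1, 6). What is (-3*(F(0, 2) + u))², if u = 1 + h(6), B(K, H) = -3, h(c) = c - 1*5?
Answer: 9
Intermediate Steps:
h(c) = -5 + c (h(c) = c - 5 = -5 + c)
F(I, Q) = -3
u = 2 (u = 1 + (-5 + 6) = 1 + 1 = 2)
(-3*(F(0, 2) + u))² = (-3*(-3 + 2))² = (-3*(-1))² = 3² = 9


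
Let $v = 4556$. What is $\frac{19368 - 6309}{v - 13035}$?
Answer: $- \frac{13059}{8479} \approx -1.5402$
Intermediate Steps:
$\frac{19368 - 6309}{v - 13035} = \frac{19368 - 6309}{4556 - 13035} = \frac{13059}{-8479} = 13059 \left(- \frac{1}{8479}\right) = - \frac{13059}{8479}$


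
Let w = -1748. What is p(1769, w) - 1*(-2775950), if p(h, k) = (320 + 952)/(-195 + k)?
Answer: 5393669578/1943 ≈ 2.7759e+6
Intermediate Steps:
p(h, k) = 1272/(-195 + k)
p(1769, w) - 1*(-2775950) = 1272/(-195 - 1748) - 1*(-2775950) = 1272/(-1943) + 2775950 = 1272*(-1/1943) + 2775950 = -1272/1943 + 2775950 = 5393669578/1943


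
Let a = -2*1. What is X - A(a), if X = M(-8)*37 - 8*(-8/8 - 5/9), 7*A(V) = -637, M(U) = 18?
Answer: 6925/9 ≈ 769.44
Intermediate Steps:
a = -2
A(V) = -91 (A(V) = (1/7)*(-637) = -91)
X = 6106/9 (X = 18*37 - 8*(-8/8 - 5/9) = 666 - 8*(-8*1/8 - 5*1/9) = 666 - 8*(-1 - 5/9) = 666 - 8*(-14/9) = 666 + 112/9 = 6106/9 ≈ 678.44)
X - A(a) = 6106/9 - 1*(-91) = 6106/9 + 91 = 6925/9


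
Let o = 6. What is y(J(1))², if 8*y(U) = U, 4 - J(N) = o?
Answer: 1/16 ≈ 0.062500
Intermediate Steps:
J(N) = -2 (J(N) = 4 - 1*6 = 4 - 6 = -2)
y(U) = U/8
y(J(1))² = ((⅛)*(-2))² = (-¼)² = 1/16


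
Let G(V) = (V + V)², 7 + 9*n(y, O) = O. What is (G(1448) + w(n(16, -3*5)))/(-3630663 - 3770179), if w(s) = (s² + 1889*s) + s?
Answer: -339479180/299734101 ≈ -1.1326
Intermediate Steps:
n(y, O) = -7/9 + O/9
w(s) = s² + 1890*s
G(V) = 4*V² (G(V) = (2*V)² = 4*V²)
(G(1448) + w(n(16, -3*5)))/(-3630663 - 3770179) = (4*1448² + (-7/9 + (-3*5)/9)*(1890 + (-7/9 + (-3*5)/9)))/(-3630663 - 3770179) = (4*2096704 + (-7/9 + (⅑)*(-15))*(1890 + (-7/9 + (⅑)*(-15))))/(-7400842) = (8386816 + (-7/9 - 5/3)*(1890 + (-7/9 - 5/3)))*(-1/7400842) = (8386816 - 22*(1890 - 22/9)/9)*(-1/7400842) = (8386816 - 22/9*16988/9)*(-1/7400842) = (8386816 - 373736/81)*(-1/7400842) = (678958360/81)*(-1/7400842) = -339479180/299734101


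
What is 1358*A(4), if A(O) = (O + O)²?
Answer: 86912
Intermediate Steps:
A(O) = 4*O² (A(O) = (2*O)² = 4*O²)
1358*A(4) = 1358*(4*4²) = 1358*(4*16) = 1358*64 = 86912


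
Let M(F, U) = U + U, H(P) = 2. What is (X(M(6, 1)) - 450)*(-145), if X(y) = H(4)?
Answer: 64960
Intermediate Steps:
M(F, U) = 2*U
X(y) = 2
(X(M(6, 1)) - 450)*(-145) = (2 - 450)*(-145) = -448*(-145) = 64960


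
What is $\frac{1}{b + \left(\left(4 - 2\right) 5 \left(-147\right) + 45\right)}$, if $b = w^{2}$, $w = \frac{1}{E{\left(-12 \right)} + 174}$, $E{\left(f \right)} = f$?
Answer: $- \frac{26244}{37397699} \approx -0.00070175$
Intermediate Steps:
$w = \frac{1}{162}$ ($w = \frac{1}{-12 + 174} = \frac{1}{162} \approx 0.0061728$)
$b = \frac{1}{26244}$ ($b = \left(\frac{1}{162}\right)^{2} = \frac{1}{26244} \approx 3.8104 \cdot 10^{-5}$)
$\frac{1}{b + \left(\left(4 - 2\right) 5 \left(-147\right) + 45\right)} = \frac{1}{\frac{1}{26244} + \left(\left(4 - 2\right) 5 \left(-147\right) + 45\right)} = \frac{1}{\frac{1}{26244} + \left(2 \cdot 5 \left(-147\right) + 45\right)} = \frac{1}{\frac{1}{26244} + \left(10 \left(-147\right) + 45\right)} = \frac{1}{\frac{1}{26244} + \left(-1470 + 45\right)} = \frac{1}{\frac{1}{26244} - 1425} = \frac{1}{- \frac{37397699}{26244}} = - \frac{26244}{37397699}$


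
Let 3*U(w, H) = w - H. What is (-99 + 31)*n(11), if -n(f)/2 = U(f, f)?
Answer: 0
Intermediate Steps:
U(w, H) = -H/3 + w/3 (U(w, H) = (w - H)/3 = -H/3 + w/3)
n(f) = 0 (n(f) = -2*(-f/3 + f/3) = -2*0 = 0)
(-99 + 31)*n(11) = (-99 + 31)*0 = -68*0 = 0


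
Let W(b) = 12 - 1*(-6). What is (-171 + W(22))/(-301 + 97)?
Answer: ¾ ≈ 0.75000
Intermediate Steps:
W(b) = 18 (W(b) = 12 + 6 = 18)
(-171 + W(22))/(-301 + 97) = (-171 + 18)/(-301 + 97) = -153/(-204) = -153*(-1/204) = ¾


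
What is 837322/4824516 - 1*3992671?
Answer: -9631352142457/2412258 ≈ -3.9927e+6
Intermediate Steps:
837322/4824516 - 1*3992671 = 837322*(1/4824516) - 3992671 = 418661/2412258 - 3992671 = -9631352142457/2412258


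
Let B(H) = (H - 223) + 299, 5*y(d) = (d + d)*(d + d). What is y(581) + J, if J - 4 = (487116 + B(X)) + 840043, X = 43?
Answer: 7986654/5 ≈ 1.5973e+6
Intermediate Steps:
y(d) = 4*d**2/5 (y(d) = ((d + d)*(d + d))/5 = ((2*d)*(2*d))/5 = (4*d**2)/5 = 4*d**2/5)
B(H) = 76 + H (B(H) = (-223 + H) + 299 = 76 + H)
J = 1327282 (J = 4 + ((487116 + (76 + 43)) + 840043) = 4 + ((487116 + 119) + 840043) = 4 + (487235 + 840043) = 4 + 1327278 = 1327282)
y(581) + J = (4/5)*581**2 + 1327282 = (4/5)*337561 + 1327282 = 1350244/5 + 1327282 = 7986654/5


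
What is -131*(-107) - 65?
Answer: 13952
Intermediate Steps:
-131*(-107) - 65 = 14017 - 65 = 13952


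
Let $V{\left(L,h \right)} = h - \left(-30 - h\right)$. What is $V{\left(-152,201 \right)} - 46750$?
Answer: $-46318$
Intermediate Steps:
$V{\left(L,h \right)} = 30 + 2 h$ ($V{\left(L,h \right)} = h + \left(30 + h\right) = 30 + 2 h$)
$V{\left(-152,201 \right)} - 46750 = \left(30 + 2 \cdot 201\right) - 46750 = \left(30 + 402\right) - 46750 = 432 - 46750 = -46318$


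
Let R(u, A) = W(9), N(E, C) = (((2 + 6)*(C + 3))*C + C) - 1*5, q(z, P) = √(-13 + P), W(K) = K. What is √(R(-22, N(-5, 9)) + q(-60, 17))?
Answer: √11 ≈ 3.3166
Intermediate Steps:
N(E, C) = -5 + C + C*(24 + 8*C) (N(E, C) = ((8*(3 + C))*C + C) - 5 = ((24 + 8*C)*C + C) - 5 = (C*(24 + 8*C) + C) - 5 = (C + C*(24 + 8*C)) - 5 = -5 + C + C*(24 + 8*C))
R(u, A) = 9
√(R(-22, N(-5, 9)) + q(-60, 17)) = √(9 + √(-13 + 17)) = √(9 + √4) = √(9 + 2) = √11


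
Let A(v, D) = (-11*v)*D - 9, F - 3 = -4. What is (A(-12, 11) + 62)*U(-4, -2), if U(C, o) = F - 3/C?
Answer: -1505/4 ≈ -376.25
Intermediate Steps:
F = -1 (F = 3 - 4 = -1)
A(v, D) = -9 - 11*D*v (A(v, D) = -11*D*v - 9 = -9 - 11*D*v)
U(C, o) = -1 - 3/C
(A(-12, 11) + 62)*U(-4, -2) = ((-9 - 11*11*(-12)) + 62)*((-3 - 1*(-4))/(-4)) = ((-9 + 1452) + 62)*(-(-3 + 4)/4) = (1443 + 62)*(-1/4*1) = 1505*(-1/4) = -1505/4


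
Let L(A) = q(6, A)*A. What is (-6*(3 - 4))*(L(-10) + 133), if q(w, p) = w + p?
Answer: 1038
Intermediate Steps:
q(w, p) = p + w
L(A) = A*(6 + A) (L(A) = (A + 6)*A = (6 + A)*A = A*(6 + A))
(-6*(3 - 4))*(L(-10) + 133) = (-6*(3 - 4))*(-10*(6 - 10) + 133) = (-6*(-1))*(-10*(-4) + 133) = 6*(40 + 133) = 6*173 = 1038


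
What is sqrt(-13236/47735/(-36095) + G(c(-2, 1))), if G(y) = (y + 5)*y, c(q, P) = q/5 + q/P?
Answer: 2*I*sqrt(185247348763756074)/344598965 ≈ 2.498*I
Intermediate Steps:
c(q, P) = q/5 + q/P (c(q, P) = q*(1/5) + q/P = q/5 + q/P)
G(y) = y*(5 + y) (G(y) = (5 + y)*y = y*(5 + y))
sqrt(-13236/47735/(-36095) + G(c(-2, 1))) = sqrt(-13236/47735/(-36095) + ((1/5)*(-2) - 2/1)*(5 + ((1/5)*(-2) - 2/1))) = sqrt(-13236*1/47735*(-1/36095) + (-2/5 - 2*1)*(5 + (-2/5 - 2*1))) = sqrt(-13236/47735*(-1/36095) + (-2/5 - 2)*(5 + (-2/5 - 2))) = sqrt(13236/1722994825 - 12*(5 - 12/5)/5) = sqrt(13236/1722994825 - 12/5*13/5) = sqrt(13236/1722994825 - 156/25) = sqrt(-10751474472/1722994825) = 2*I*sqrt(185247348763756074)/344598965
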